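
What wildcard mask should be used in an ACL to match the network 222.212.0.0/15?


Subnet mask: 255.254.0.0
Wildcard = 255.255.255.255 - subnet mask
255 - 255 = 0
255 - 254 = 1
255 - 0 = 255
255 - 0 = 255
Wildcard: 0.1.255.255


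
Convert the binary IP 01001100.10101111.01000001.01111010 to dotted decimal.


01001100 = 76
10101111 = 175
01000001 = 65
01111010 = 122
IP: 76.175.65.122


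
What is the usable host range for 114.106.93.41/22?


Network: 114.106.92.0
Broadcast: 114.106.95.255
First usable = network + 1
Last usable = broadcast - 1
Range: 114.106.92.1 to 114.106.95.254


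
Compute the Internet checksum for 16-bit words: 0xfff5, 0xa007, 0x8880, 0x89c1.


Sum all words (with carry folding):
+ 0xfff5 = 0xfff5
+ 0xa007 = 0x9ffd
+ 0x8880 = 0x287e
+ 0x89c1 = 0xb23f
One's complement: ~0xb23f
Checksum = 0x4dc0


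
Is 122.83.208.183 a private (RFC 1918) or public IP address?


RFC 1918 private ranges:
  10.0.0.0/8 (10.0.0.0 - 10.255.255.255)
  172.16.0.0/12 (172.16.0.0 - 172.31.255.255)
  192.168.0.0/16 (192.168.0.0 - 192.168.255.255)
Public (not in any RFC 1918 range)


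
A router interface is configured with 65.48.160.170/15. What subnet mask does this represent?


/15 means 15 network bits, 17 host bits
Binary: 11111111111111100000000000000000
Mask: 255.254.0.0


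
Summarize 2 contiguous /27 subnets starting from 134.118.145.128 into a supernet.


Original prefix: /27
Number of subnets: 2 = 2^1
New prefix = 27 - 1 = 26
Supernet: 134.118.145.128/26


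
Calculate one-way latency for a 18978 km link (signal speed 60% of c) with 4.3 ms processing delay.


Speed = 0.6 * 3e5 km/s = 180000 km/s
Propagation delay = 18978 / 180000 = 0.1054 s = 105.4333 ms
Processing delay = 4.3 ms
Total one-way latency = 109.7333 ms


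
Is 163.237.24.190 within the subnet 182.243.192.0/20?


Subnet network: 182.243.192.0
Test IP AND mask: 163.237.16.0
No, 163.237.24.190 is not in 182.243.192.0/20


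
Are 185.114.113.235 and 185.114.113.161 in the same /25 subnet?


Mask: 255.255.255.128
185.114.113.235 AND mask = 185.114.113.128
185.114.113.161 AND mask = 185.114.113.128
Yes, same subnet (185.114.113.128)


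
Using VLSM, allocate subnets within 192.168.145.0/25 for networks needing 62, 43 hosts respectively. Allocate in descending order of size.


62 hosts -> /26 (62 usable): 192.168.145.0/26
43 hosts -> /26 (62 usable): 192.168.145.64/26
Allocation: 192.168.145.0/26 (62 hosts, 62 usable); 192.168.145.64/26 (43 hosts, 62 usable)


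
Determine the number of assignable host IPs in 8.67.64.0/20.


Host bits = 32 - 20 = 12
Total addresses = 2^12 = 4096
Usable = total - 2 (network and broadcast)
Usable hosts: 4094


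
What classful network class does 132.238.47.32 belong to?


First octet: 132
Binary: 10000100
10xxxxxx -> Class B (128-191)
Class B, default mask 255.255.0.0 (/16)


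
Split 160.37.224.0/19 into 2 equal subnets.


New prefix = 19 + 1 = 20
Each subnet has 4096 addresses
  160.37.224.0/20
  160.37.240.0/20
Subnets: 160.37.224.0/20, 160.37.240.0/20


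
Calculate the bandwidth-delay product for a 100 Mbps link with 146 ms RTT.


BDP = bandwidth * RTT
= 100 Mbps * 146 ms
= 100 * 1e6 * 146 / 1000 bits
= 14600000 bits
= 1825000 bytes
= 1782.2266 KB
BDP = 14600000 bits (1825000 bytes)


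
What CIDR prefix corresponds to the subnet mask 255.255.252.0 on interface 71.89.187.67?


Binary: 11111111.11111111.11111100.00000000
Count leading 1s
Prefix: /22


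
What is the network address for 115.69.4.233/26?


IP:   01110011.01000101.00000100.11101001
Mask: 11111111.11111111.11111111.11000000
AND operation:
Net:  01110011.01000101.00000100.11000000
Network: 115.69.4.192/26


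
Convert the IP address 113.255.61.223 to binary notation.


113 = 01110001
255 = 11111111
61 = 00111101
223 = 11011111
Binary: 01110001.11111111.00111101.11011111


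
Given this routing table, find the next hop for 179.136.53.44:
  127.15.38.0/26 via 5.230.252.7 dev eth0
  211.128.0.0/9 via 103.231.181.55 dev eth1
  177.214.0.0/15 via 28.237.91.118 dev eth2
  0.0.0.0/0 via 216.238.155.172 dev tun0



Longest prefix match for 179.136.53.44:
  /26 127.15.38.0: no
  /9 211.128.0.0: no
  /15 177.214.0.0: no
  /0 0.0.0.0: MATCH
Selected: next-hop 216.238.155.172 via tun0 (matched /0)


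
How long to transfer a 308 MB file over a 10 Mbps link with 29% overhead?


Effective throughput = 10 * (1 - 29/100) = 7.1 Mbps
File size in Mb = 308 * 8 = 2464 Mb
Time = 2464 / 7.1
Time = 347.0423 seconds


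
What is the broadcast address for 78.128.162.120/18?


Network: 78.128.128.0/18
Host bits = 14
Set all host bits to 1:
Broadcast: 78.128.191.255


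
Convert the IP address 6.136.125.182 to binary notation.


6 = 00000110
136 = 10001000
125 = 01111101
182 = 10110110
Binary: 00000110.10001000.01111101.10110110


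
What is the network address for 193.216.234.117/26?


IP:   11000001.11011000.11101010.01110101
Mask: 11111111.11111111.11111111.11000000
AND operation:
Net:  11000001.11011000.11101010.01000000
Network: 193.216.234.64/26


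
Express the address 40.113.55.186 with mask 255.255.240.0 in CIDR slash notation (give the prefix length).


Binary: 11111111.11111111.11110000.00000000
Count leading 1s
Prefix: /20


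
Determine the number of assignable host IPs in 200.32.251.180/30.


Host bits = 32 - 30 = 2
Total addresses = 2^2 = 4
Usable = total - 2 (network and broadcast)
Usable hosts: 2


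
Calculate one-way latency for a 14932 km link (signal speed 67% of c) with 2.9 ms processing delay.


Speed = 0.67 * 3e5 km/s = 201000 km/s
Propagation delay = 14932 / 201000 = 0.0743 s = 74.2886 ms
Processing delay = 2.9 ms
Total one-way latency = 77.1886 ms


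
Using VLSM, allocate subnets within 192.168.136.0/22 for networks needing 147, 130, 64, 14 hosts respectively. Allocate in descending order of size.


147 hosts -> /24 (254 usable): 192.168.136.0/24
130 hosts -> /24 (254 usable): 192.168.137.0/24
64 hosts -> /25 (126 usable): 192.168.138.0/25
14 hosts -> /28 (14 usable): 192.168.138.128/28
Allocation: 192.168.136.0/24 (147 hosts, 254 usable); 192.168.137.0/24 (130 hosts, 254 usable); 192.168.138.0/25 (64 hosts, 126 usable); 192.168.138.128/28 (14 hosts, 14 usable)


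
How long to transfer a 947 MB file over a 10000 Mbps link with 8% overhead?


Effective throughput = 10000 * (1 - 8/100) = 9200 Mbps
File size in Mb = 947 * 8 = 7576 Mb
Time = 7576 / 9200
Time = 0.8235 seconds


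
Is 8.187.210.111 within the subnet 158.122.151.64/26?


Subnet network: 158.122.151.64
Test IP AND mask: 8.187.210.64
No, 8.187.210.111 is not in 158.122.151.64/26


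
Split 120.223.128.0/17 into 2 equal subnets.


New prefix = 17 + 1 = 18
Each subnet has 16384 addresses
  120.223.128.0/18
  120.223.192.0/18
Subnets: 120.223.128.0/18, 120.223.192.0/18


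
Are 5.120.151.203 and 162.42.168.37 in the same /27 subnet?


Mask: 255.255.255.224
5.120.151.203 AND mask = 5.120.151.192
162.42.168.37 AND mask = 162.42.168.32
No, different subnets (5.120.151.192 vs 162.42.168.32)


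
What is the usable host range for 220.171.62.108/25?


Network: 220.171.62.0
Broadcast: 220.171.62.127
First usable = network + 1
Last usable = broadcast - 1
Range: 220.171.62.1 to 220.171.62.126


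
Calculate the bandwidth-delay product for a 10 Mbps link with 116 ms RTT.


BDP = bandwidth * RTT
= 10 Mbps * 116 ms
= 10 * 1e6 * 116 / 1000 bits
= 1160000 bits
= 145000 bytes
= 141.6016 KB
BDP = 1160000 bits (145000 bytes)


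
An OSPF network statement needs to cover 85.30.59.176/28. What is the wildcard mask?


Subnet mask: 255.255.255.240
Wildcard = 255.255.255.255 - subnet mask
255 - 255 = 0
255 - 255 = 0
255 - 255 = 0
255 - 240 = 15
Wildcard: 0.0.0.15


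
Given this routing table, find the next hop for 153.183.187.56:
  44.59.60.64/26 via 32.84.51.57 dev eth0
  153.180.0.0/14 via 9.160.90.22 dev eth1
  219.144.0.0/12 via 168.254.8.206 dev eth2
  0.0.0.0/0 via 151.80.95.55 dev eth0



Longest prefix match for 153.183.187.56:
  /26 44.59.60.64: no
  /14 153.180.0.0: MATCH
  /12 219.144.0.0: no
  /0 0.0.0.0: MATCH
Selected: next-hop 9.160.90.22 via eth1 (matched /14)


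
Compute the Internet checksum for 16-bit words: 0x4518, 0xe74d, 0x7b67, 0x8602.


Sum all words (with carry folding):
+ 0x4518 = 0x4518
+ 0xe74d = 0x2c66
+ 0x7b67 = 0xa7cd
+ 0x8602 = 0x2dd0
One's complement: ~0x2dd0
Checksum = 0xd22f


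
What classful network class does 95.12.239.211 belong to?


First octet: 95
Binary: 01011111
0xxxxxxx -> Class A (1-126)
Class A, default mask 255.0.0.0 (/8)


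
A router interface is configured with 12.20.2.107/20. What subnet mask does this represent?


/20 means 20 network bits, 12 host bits
Binary: 11111111111111111111000000000000
Mask: 255.255.240.0


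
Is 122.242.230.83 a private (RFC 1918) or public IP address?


RFC 1918 private ranges:
  10.0.0.0/8 (10.0.0.0 - 10.255.255.255)
  172.16.0.0/12 (172.16.0.0 - 172.31.255.255)
  192.168.0.0/16 (192.168.0.0 - 192.168.255.255)
Public (not in any RFC 1918 range)


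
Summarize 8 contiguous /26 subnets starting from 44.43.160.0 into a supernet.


Original prefix: /26
Number of subnets: 8 = 2^3
New prefix = 26 - 3 = 23
Supernet: 44.43.160.0/23


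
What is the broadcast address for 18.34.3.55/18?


Network: 18.34.0.0/18
Host bits = 14
Set all host bits to 1:
Broadcast: 18.34.63.255


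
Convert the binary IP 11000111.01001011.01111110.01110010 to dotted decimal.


11000111 = 199
01001011 = 75
01111110 = 126
01110010 = 114
IP: 199.75.126.114


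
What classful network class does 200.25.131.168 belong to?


First octet: 200
Binary: 11001000
110xxxxx -> Class C (192-223)
Class C, default mask 255.255.255.0 (/24)


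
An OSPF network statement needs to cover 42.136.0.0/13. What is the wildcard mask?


Subnet mask: 255.248.0.0
Wildcard = 255.255.255.255 - subnet mask
255 - 255 = 0
255 - 248 = 7
255 - 0 = 255
255 - 0 = 255
Wildcard: 0.7.255.255


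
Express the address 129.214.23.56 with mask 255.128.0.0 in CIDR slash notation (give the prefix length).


Binary: 11111111.10000000.00000000.00000000
Count leading 1s
Prefix: /9


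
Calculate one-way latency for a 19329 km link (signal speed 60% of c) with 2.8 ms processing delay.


Speed = 0.6 * 3e5 km/s = 180000 km/s
Propagation delay = 19329 / 180000 = 0.1074 s = 107.3833 ms
Processing delay = 2.8 ms
Total one-way latency = 110.1833 ms


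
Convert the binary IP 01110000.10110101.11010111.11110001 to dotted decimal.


01110000 = 112
10110101 = 181
11010111 = 215
11110001 = 241
IP: 112.181.215.241


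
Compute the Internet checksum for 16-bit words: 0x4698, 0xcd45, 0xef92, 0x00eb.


Sum all words (with carry folding):
+ 0x4698 = 0x4698
+ 0xcd45 = 0x13de
+ 0xef92 = 0x0371
+ 0x00eb = 0x045c
One's complement: ~0x045c
Checksum = 0xfba3


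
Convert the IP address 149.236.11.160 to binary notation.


149 = 10010101
236 = 11101100
11 = 00001011
160 = 10100000
Binary: 10010101.11101100.00001011.10100000


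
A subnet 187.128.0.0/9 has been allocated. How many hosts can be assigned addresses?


Host bits = 32 - 9 = 23
Total addresses = 2^23 = 8388608
Usable = total - 2 (network and broadcast)
Usable hosts: 8388606


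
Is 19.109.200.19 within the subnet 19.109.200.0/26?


Subnet network: 19.109.200.0
Test IP AND mask: 19.109.200.0
Yes, 19.109.200.19 is in 19.109.200.0/26


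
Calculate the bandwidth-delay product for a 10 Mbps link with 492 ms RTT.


BDP = bandwidth * RTT
= 10 Mbps * 492 ms
= 10 * 1e6 * 492 / 1000 bits
= 4920000 bits
= 615000 bytes
= 600.5859 KB
BDP = 4920000 bits (615000 bytes)


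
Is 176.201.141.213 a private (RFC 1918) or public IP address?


RFC 1918 private ranges:
  10.0.0.0/8 (10.0.0.0 - 10.255.255.255)
  172.16.0.0/12 (172.16.0.0 - 172.31.255.255)
  192.168.0.0/16 (192.168.0.0 - 192.168.255.255)
Public (not in any RFC 1918 range)


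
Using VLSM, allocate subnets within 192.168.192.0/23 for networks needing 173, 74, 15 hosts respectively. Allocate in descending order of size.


173 hosts -> /24 (254 usable): 192.168.192.0/24
74 hosts -> /25 (126 usable): 192.168.193.0/25
15 hosts -> /27 (30 usable): 192.168.193.128/27
Allocation: 192.168.192.0/24 (173 hosts, 254 usable); 192.168.193.0/25 (74 hosts, 126 usable); 192.168.193.128/27 (15 hosts, 30 usable)


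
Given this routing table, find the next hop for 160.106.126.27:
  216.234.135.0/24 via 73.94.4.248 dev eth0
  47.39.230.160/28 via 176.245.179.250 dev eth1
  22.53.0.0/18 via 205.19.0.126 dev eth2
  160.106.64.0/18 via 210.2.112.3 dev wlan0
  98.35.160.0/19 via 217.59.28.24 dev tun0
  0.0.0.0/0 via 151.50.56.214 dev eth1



Longest prefix match for 160.106.126.27:
  /24 216.234.135.0: no
  /28 47.39.230.160: no
  /18 22.53.0.0: no
  /18 160.106.64.0: MATCH
  /19 98.35.160.0: no
  /0 0.0.0.0: MATCH
Selected: next-hop 210.2.112.3 via wlan0 (matched /18)


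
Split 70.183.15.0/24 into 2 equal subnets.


New prefix = 24 + 1 = 25
Each subnet has 128 addresses
  70.183.15.0/25
  70.183.15.128/25
Subnets: 70.183.15.0/25, 70.183.15.128/25


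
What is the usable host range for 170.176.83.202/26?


Network: 170.176.83.192
Broadcast: 170.176.83.255
First usable = network + 1
Last usable = broadcast - 1
Range: 170.176.83.193 to 170.176.83.254


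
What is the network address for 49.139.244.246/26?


IP:   00110001.10001011.11110100.11110110
Mask: 11111111.11111111.11111111.11000000
AND operation:
Net:  00110001.10001011.11110100.11000000
Network: 49.139.244.192/26


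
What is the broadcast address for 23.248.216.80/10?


Network: 23.192.0.0/10
Host bits = 22
Set all host bits to 1:
Broadcast: 23.255.255.255


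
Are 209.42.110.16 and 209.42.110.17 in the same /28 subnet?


Mask: 255.255.255.240
209.42.110.16 AND mask = 209.42.110.16
209.42.110.17 AND mask = 209.42.110.16
Yes, same subnet (209.42.110.16)


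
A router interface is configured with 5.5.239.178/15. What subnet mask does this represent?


/15 means 15 network bits, 17 host bits
Binary: 11111111111111100000000000000000
Mask: 255.254.0.0


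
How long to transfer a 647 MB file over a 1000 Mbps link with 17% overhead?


Effective throughput = 1000 * (1 - 17/100) = 830 Mbps
File size in Mb = 647 * 8 = 5176 Mb
Time = 5176 / 830
Time = 6.2361 seconds


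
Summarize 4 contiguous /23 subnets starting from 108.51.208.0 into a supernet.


Original prefix: /23
Number of subnets: 4 = 2^2
New prefix = 23 - 2 = 21
Supernet: 108.51.208.0/21


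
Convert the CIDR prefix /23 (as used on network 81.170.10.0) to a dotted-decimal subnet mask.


/23 means 23 network bits, 9 host bits
Binary: 11111111111111111111111000000000
Mask: 255.255.254.0


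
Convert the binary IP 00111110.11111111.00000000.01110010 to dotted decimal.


00111110 = 62
11111111 = 255
00000000 = 0
01110010 = 114
IP: 62.255.0.114


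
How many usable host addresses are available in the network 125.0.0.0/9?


Host bits = 32 - 9 = 23
Total addresses = 2^23 = 8388608
Usable = total - 2 (network and broadcast)
Usable hosts: 8388606


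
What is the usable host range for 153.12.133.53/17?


Network: 153.12.128.0
Broadcast: 153.12.255.255
First usable = network + 1
Last usable = broadcast - 1
Range: 153.12.128.1 to 153.12.255.254


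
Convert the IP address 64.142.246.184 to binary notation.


64 = 01000000
142 = 10001110
246 = 11110110
184 = 10111000
Binary: 01000000.10001110.11110110.10111000


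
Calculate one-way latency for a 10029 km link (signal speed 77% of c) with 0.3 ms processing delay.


Speed = 0.77 * 3e5 km/s = 231000 km/s
Propagation delay = 10029 / 231000 = 0.0434 s = 43.4156 ms
Processing delay = 0.3 ms
Total one-way latency = 43.7156 ms


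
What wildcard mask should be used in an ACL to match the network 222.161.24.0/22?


Subnet mask: 255.255.252.0
Wildcard = 255.255.255.255 - subnet mask
255 - 255 = 0
255 - 255 = 0
255 - 252 = 3
255 - 0 = 255
Wildcard: 0.0.3.255


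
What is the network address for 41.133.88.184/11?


IP:   00101001.10000101.01011000.10111000
Mask: 11111111.11100000.00000000.00000000
AND operation:
Net:  00101001.10000000.00000000.00000000
Network: 41.128.0.0/11


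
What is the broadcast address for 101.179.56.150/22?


Network: 101.179.56.0/22
Host bits = 10
Set all host bits to 1:
Broadcast: 101.179.59.255


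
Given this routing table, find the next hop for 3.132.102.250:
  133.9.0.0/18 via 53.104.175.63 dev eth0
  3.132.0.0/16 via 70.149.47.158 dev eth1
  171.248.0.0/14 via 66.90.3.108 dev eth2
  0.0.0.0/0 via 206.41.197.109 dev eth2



Longest prefix match for 3.132.102.250:
  /18 133.9.0.0: no
  /16 3.132.0.0: MATCH
  /14 171.248.0.0: no
  /0 0.0.0.0: MATCH
Selected: next-hop 70.149.47.158 via eth1 (matched /16)


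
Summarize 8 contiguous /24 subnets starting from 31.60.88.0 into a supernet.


Original prefix: /24
Number of subnets: 8 = 2^3
New prefix = 24 - 3 = 21
Supernet: 31.60.88.0/21


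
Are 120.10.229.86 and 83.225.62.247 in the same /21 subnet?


Mask: 255.255.248.0
120.10.229.86 AND mask = 120.10.224.0
83.225.62.247 AND mask = 83.225.56.0
No, different subnets (120.10.224.0 vs 83.225.56.0)


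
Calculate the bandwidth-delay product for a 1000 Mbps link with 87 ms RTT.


BDP = bandwidth * RTT
= 1000 Mbps * 87 ms
= 1000 * 1e6 * 87 / 1000 bits
= 87000000 bits
= 10875000 bytes
= 10620.1172 KB
BDP = 87000000 bits (10875000 bytes)


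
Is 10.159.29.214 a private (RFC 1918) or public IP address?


RFC 1918 private ranges:
  10.0.0.0/8 (10.0.0.0 - 10.255.255.255)
  172.16.0.0/12 (172.16.0.0 - 172.31.255.255)
  192.168.0.0/16 (192.168.0.0 - 192.168.255.255)
Private (in 10.0.0.0/8)


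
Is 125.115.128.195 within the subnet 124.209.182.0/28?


Subnet network: 124.209.182.0
Test IP AND mask: 125.115.128.192
No, 125.115.128.195 is not in 124.209.182.0/28


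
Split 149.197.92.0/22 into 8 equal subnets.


New prefix = 22 + 3 = 25
Each subnet has 128 addresses
  149.197.92.0/25
  149.197.92.128/25
  149.197.93.0/25
  149.197.93.128/25
  149.197.94.0/25
  149.197.94.128/25
  149.197.95.0/25
  149.197.95.128/25
Subnets: 149.197.92.0/25, 149.197.92.128/25, 149.197.93.0/25, 149.197.93.128/25, 149.197.94.0/25, 149.197.94.128/25, 149.197.95.0/25, 149.197.95.128/25


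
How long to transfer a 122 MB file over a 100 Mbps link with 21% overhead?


Effective throughput = 100 * (1 - 21/100) = 79 Mbps
File size in Mb = 122 * 8 = 976 Mb
Time = 976 / 79
Time = 12.3544 seconds


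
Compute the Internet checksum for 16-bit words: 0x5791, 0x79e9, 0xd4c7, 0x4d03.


Sum all words (with carry folding):
+ 0x5791 = 0x5791
+ 0x79e9 = 0xd17a
+ 0xd4c7 = 0xa642
+ 0x4d03 = 0xf345
One's complement: ~0xf345
Checksum = 0x0cba


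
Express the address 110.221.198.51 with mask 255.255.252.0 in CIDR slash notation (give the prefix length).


Binary: 11111111.11111111.11111100.00000000
Count leading 1s
Prefix: /22


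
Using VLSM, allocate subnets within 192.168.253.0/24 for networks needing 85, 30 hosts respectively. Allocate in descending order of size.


85 hosts -> /25 (126 usable): 192.168.253.0/25
30 hosts -> /27 (30 usable): 192.168.253.128/27
Allocation: 192.168.253.0/25 (85 hosts, 126 usable); 192.168.253.128/27 (30 hosts, 30 usable)


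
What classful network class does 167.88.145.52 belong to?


First octet: 167
Binary: 10100111
10xxxxxx -> Class B (128-191)
Class B, default mask 255.255.0.0 (/16)


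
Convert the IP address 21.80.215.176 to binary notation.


21 = 00010101
80 = 01010000
215 = 11010111
176 = 10110000
Binary: 00010101.01010000.11010111.10110000


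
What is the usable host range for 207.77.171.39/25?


Network: 207.77.171.0
Broadcast: 207.77.171.127
First usable = network + 1
Last usable = broadcast - 1
Range: 207.77.171.1 to 207.77.171.126


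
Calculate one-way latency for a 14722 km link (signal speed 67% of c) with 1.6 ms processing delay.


Speed = 0.67 * 3e5 km/s = 201000 km/s
Propagation delay = 14722 / 201000 = 0.0732 s = 73.2438 ms
Processing delay = 1.6 ms
Total one-way latency = 74.8438 ms


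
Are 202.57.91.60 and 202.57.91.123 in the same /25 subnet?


Mask: 255.255.255.128
202.57.91.60 AND mask = 202.57.91.0
202.57.91.123 AND mask = 202.57.91.0
Yes, same subnet (202.57.91.0)


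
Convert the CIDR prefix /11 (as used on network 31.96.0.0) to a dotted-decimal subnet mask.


/11 means 11 network bits, 21 host bits
Binary: 11111111111000000000000000000000
Mask: 255.224.0.0


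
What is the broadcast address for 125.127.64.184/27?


Network: 125.127.64.160/27
Host bits = 5
Set all host bits to 1:
Broadcast: 125.127.64.191


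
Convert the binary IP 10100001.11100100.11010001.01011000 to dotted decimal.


10100001 = 161
11100100 = 228
11010001 = 209
01011000 = 88
IP: 161.228.209.88


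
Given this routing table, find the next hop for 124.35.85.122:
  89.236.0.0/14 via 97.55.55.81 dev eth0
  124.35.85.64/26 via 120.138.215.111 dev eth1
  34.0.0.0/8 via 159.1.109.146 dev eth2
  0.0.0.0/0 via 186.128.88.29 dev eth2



Longest prefix match for 124.35.85.122:
  /14 89.236.0.0: no
  /26 124.35.85.64: MATCH
  /8 34.0.0.0: no
  /0 0.0.0.0: MATCH
Selected: next-hop 120.138.215.111 via eth1 (matched /26)


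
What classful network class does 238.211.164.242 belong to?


First octet: 238
Binary: 11101110
1110xxxx -> Class D (224-239)
Class D (multicast), default mask N/A


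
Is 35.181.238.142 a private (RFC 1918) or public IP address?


RFC 1918 private ranges:
  10.0.0.0/8 (10.0.0.0 - 10.255.255.255)
  172.16.0.0/12 (172.16.0.0 - 172.31.255.255)
  192.168.0.0/16 (192.168.0.0 - 192.168.255.255)
Public (not in any RFC 1918 range)


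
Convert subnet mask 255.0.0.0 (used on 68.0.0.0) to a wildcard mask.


Subnet mask: 255.0.0.0
Wildcard = 255.255.255.255 - subnet mask
255 - 255 = 0
255 - 0 = 255
255 - 0 = 255
255 - 0 = 255
Wildcard: 0.255.255.255


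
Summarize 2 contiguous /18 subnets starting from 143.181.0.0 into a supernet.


Original prefix: /18
Number of subnets: 2 = 2^1
New prefix = 18 - 1 = 17
Supernet: 143.181.0.0/17


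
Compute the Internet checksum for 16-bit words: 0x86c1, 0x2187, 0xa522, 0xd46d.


Sum all words (with carry folding):
+ 0x86c1 = 0x86c1
+ 0x2187 = 0xa848
+ 0xa522 = 0x4d6b
+ 0xd46d = 0x21d9
One's complement: ~0x21d9
Checksum = 0xde26


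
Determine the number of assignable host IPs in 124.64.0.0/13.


Host bits = 32 - 13 = 19
Total addresses = 2^19 = 524288
Usable = total - 2 (network and broadcast)
Usable hosts: 524286


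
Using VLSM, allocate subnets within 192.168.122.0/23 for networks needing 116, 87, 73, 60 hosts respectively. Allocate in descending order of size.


116 hosts -> /25 (126 usable): 192.168.122.0/25
87 hosts -> /25 (126 usable): 192.168.122.128/25
73 hosts -> /25 (126 usable): 192.168.123.0/25
60 hosts -> /26 (62 usable): 192.168.123.128/26
Allocation: 192.168.122.0/25 (116 hosts, 126 usable); 192.168.122.128/25 (87 hosts, 126 usable); 192.168.123.0/25 (73 hosts, 126 usable); 192.168.123.128/26 (60 hosts, 62 usable)


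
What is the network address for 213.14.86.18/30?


IP:   11010101.00001110.01010110.00010010
Mask: 11111111.11111111.11111111.11111100
AND operation:
Net:  11010101.00001110.01010110.00010000
Network: 213.14.86.16/30


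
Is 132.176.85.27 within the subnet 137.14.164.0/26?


Subnet network: 137.14.164.0
Test IP AND mask: 132.176.85.0
No, 132.176.85.27 is not in 137.14.164.0/26


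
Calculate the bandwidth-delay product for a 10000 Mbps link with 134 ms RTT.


BDP = bandwidth * RTT
= 10000 Mbps * 134 ms
= 10000 * 1e6 * 134 / 1000 bits
= 1340000000 bits
= 167500000 bytes
= 163574.2188 KB
BDP = 1340000000 bits (167500000 bytes)


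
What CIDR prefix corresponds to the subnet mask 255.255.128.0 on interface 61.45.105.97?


Binary: 11111111.11111111.10000000.00000000
Count leading 1s
Prefix: /17


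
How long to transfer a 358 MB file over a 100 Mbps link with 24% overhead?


Effective throughput = 100 * (1 - 24/100) = 76 Mbps
File size in Mb = 358 * 8 = 2864 Mb
Time = 2864 / 76
Time = 37.6842 seconds


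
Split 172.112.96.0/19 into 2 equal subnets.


New prefix = 19 + 1 = 20
Each subnet has 4096 addresses
  172.112.96.0/20
  172.112.112.0/20
Subnets: 172.112.96.0/20, 172.112.112.0/20


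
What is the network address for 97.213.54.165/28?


IP:   01100001.11010101.00110110.10100101
Mask: 11111111.11111111.11111111.11110000
AND operation:
Net:  01100001.11010101.00110110.10100000
Network: 97.213.54.160/28


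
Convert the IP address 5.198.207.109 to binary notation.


5 = 00000101
198 = 11000110
207 = 11001111
109 = 01101101
Binary: 00000101.11000110.11001111.01101101


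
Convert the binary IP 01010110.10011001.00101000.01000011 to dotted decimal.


01010110 = 86
10011001 = 153
00101000 = 40
01000011 = 67
IP: 86.153.40.67


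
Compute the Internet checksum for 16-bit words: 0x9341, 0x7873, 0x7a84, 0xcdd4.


Sum all words (with carry folding):
+ 0x9341 = 0x9341
+ 0x7873 = 0x0bb5
+ 0x7a84 = 0x8639
+ 0xcdd4 = 0x540e
One's complement: ~0x540e
Checksum = 0xabf1


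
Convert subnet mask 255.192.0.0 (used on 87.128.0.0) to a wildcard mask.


Subnet mask: 255.192.0.0
Wildcard = 255.255.255.255 - subnet mask
255 - 255 = 0
255 - 192 = 63
255 - 0 = 255
255 - 0 = 255
Wildcard: 0.63.255.255


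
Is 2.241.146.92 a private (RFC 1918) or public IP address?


RFC 1918 private ranges:
  10.0.0.0/8 (10.0.0.0 - 10.255.255.255)
  172.16.0.0/12 (172.16.0.0 - 172.31.255.255)
  192.168.0.0/16 (192.168.0.0 - 192.168.255.255)
Public (not in any RFC 1918 range)


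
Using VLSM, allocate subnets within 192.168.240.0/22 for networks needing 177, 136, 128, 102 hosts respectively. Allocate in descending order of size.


177 hosts -> /24 (254 usable): 192.168.240.0/24
136 hosts -> /24 (254 usable): 192.168.241.0/24
128 hosts -> /24 (254 usable): 192.168.242.0/24
102 hosts -> /25 (126 usable): 192.168.243.0/25
Allocation: 192.168.240.0/24 (177 hosts, 254 usable); 192.168.241.0/24 (136 hosts, 254 usable); 192.168.242.0/24 (128 hosts, 254 usable); 192.168.243.0/25 (102 hosts, 126 usable)


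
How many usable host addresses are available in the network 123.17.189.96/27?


Host bits = 32 - 27 = 5
Total addresses = 2^5 = 32
Usable = total - 2 (network and broadcast)
Usable hosts: 30


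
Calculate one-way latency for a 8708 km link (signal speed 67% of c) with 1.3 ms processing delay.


Speed = 0.67 * 3e5 km/s = 201000 km/s
Propagation delay = 8708 / 201000 = 0.0433 s = 43.3234 ms
Processing delay = 1.3 ms
Total one-way latency = 44.6234 ms


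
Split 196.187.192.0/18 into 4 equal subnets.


New prefix = 18 + 2 = 20
Each subnet has 4096 addresses
  196.187.192.0/20
  196.187.208.0/20
  196.187.224.0/20
  196.187.240.0/20
Subnets: 196.187.192.0/20, 196.187.208.0/20, 196.187.224.0/20, 196.187.240.0/20


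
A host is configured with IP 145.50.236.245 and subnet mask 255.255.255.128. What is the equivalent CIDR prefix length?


Binary: 11111111.11111111.11111111.10000000
Count leading 1s
Prefix: /25


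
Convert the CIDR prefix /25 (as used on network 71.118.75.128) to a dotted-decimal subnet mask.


/25 means 25 network bits, 7 host bits
Binary: 11111111111111111111111110000000
Mask: 255.255.255.128


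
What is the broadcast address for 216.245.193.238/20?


Network: 216.245.192.0/20
Host bits = 12
Set all host bits to 1:
Broadcast: 216.245.207.255


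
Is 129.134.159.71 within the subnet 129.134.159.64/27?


Subnet network: 129.134.159.64
Test IP AND mask: 129.134.159.64
Yes, 129.134.159.71 is in 129.134.159.64/27


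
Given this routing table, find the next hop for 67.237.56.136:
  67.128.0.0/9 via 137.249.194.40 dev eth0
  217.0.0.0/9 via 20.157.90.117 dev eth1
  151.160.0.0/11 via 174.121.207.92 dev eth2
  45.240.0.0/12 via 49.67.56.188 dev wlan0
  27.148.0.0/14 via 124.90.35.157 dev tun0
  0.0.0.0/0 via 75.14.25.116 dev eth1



Longest prefix match for 67.237.56.136:
  /9 67.128.0.0: MATCH
  /9 217.0.0.0: no
  /11 151.160.0.0: no
  /12 45.240.0.0: no
  /14 27.148.0.0: no
  /0 0.0.0.0: MATCH
Selected: next-hop 137.249.194.40 via eth0 (matched /9)


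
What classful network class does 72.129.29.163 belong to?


First octet: 72
Binary: 01001000
0xxxxxxx -> Class A (1-126)
Class A, default mask 255.0.0.0 (/8)


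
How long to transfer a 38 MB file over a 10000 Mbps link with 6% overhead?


Effective throughput = 10000 * (1 - 6/100) = 9400 Mbps
File size in Mb = 38 * 8 = 304 Mb
Time = 304 / 9400
Time = 0.0323 seconds


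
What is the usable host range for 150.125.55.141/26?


Network: 150.125.55.128
Broadcast: 150.125.55.191
First usable = network + 1
Last usable = broadcast - 1
Range: 150.125.55.129 to 150.125.55.190


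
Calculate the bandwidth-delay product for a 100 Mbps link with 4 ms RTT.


BDP = bandwidth * RTT
= 100 Mbps * 4 ms
= 100 * 1e6 * 4 / 1000 bits
= 400000 bits
= 50000 bytes
= 48.8281 KB
BDP = 400000 bits (50000 bytes)


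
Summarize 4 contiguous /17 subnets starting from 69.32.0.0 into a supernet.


Original prefix: /17
Number of subnets: 4 = 2^2
New prefix = 17 - 2 = 15
Supernet: 69.32.0.0/15


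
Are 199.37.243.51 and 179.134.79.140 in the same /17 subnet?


Mask: 255.255.128.0
199.37.243.51 AND mask = 199.37.128.0
179.134.79.140 AND mask = 179.134.0.0
No, different subnets (199.37.128.0 vs 179.134.0.0)


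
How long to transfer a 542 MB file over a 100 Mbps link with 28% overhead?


Effective throughput = 100 * (1 - 28/100) = 72 Mbps
File size in Mb = 542 * 8 = 4336 Mb
Time = 4336 / 72
Time = 60.2222 seconds


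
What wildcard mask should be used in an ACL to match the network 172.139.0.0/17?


Subnet mask: 255.255.128.0
Wildcard = 255.255.255.255 - subnet mask
255 - 255 = 0
255 - 255 = 0
255 - 128 = 127
255 - 0 = 255
Wildcard: 0.0.127.255


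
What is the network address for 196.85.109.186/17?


IP:   11000100.01010101.01101101.10111010
Mask: 11111111.11111111.10000000.00000000
AND operation:
Net:  11000100.01010101.00000000.00000000
Network: 196.85.0.0/17


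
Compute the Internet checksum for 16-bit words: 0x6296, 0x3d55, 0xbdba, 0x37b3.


Sum all words (with carry folding):
+ 0x6296 = 0x6296
+ 0x3d55 = 0x9feb
+ 0xbdba = 0x5da6
+ 0x37b3 = 0x9559
One's complement: ~0x9559
Checksum = 0x6aa6


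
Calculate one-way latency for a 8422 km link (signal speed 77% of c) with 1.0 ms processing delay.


Speed = 0.77 * 3e5 km/s = 231000 km/s
Propagation delay = 8422 / 231000 = 0.0365 s = 36.4589 ms
Processing delay = 1.0 ms
Total one-way latency = 37.4589 ms


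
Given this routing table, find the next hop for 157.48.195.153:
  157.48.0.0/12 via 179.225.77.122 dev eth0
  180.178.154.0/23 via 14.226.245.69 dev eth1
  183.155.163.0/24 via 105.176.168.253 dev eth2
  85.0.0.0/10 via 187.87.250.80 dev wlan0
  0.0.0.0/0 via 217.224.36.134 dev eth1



Longest prefix match for 157.48.195.153:
  /12 157.48.0.0: MATCH
  /23 180.178.154.0: no
  /24 183.155.163.0: no
  /10 85.0.0.0: no
  /0 0.0.0.0: MATCH
Selected: next-hop 179.225.77.122 via eth0 (matched /12)


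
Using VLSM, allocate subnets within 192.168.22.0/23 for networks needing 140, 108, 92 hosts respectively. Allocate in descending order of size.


140 hosts -> /24 (254 usable): 192.168.22.0/24
108 hosts -> /25 (126 usable): 192.168.23.0/25
92 hosts -> /25 (126 usable): 192.168.23.128/25
Allocation: 192.168.22.0/24 (140 hosts, 254 usable); 192.168.23.0/25 (108 hosts, 126 usable); 192.168.23.128/25 (92 hosts, 126 usable)


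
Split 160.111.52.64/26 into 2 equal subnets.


New prefix = 26 + 1 = 27
Each subnet has 32 addresses
  160.111.52.64/27
  160.111.52.96/27
Subnets: 160.111.52.64/27, 160.111.52.96/27


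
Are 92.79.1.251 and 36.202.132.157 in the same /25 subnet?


Mask: 255.255.255.128
92.79.1.251 AND mask = 92.79.1.128
36.202.132.157 AND mask = 36.202.132.128
No, different subnets (92.79.1.128 vs 36.202.132.128)


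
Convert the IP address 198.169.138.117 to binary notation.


198 = 11000110
169 = 10101001
138 = 10001010
117 = 01110101
Binary: 11000110.10101001.10001010.01110101


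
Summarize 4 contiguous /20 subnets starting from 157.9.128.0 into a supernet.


Original prefix: /20
Number of subnets: 4 = 2^2
New prefix = 20 - 2 = 18
Supernet: 157.9.128.0/18


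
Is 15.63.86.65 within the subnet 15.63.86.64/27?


Subnet network: 15.63.86.64
Test IP AND mask: 15.63.86.64
Yes, 15.63.86.65 is in 15.63.86.64/27


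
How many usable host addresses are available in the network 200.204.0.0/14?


Host bits = 32 - 14 = 18
Total addresses = 2^18 = 262144
Usable = total - 2 (network and broadcast)
Usable hosts: 262142


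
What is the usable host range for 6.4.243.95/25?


Network: 6.4.243.0
Broadcast: 6.4.243.127
First usable = network + 1
Last usable = broadcast - 1
Range: 6.4.243.1 to 6.4.243.126


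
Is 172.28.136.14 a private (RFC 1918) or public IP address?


RFC 1918 private ranges:
  10.0.0.0/8 (10.0.0.0 - 10.255.255.255)
  172.16.0.0/12 (172.16.0.0 - 172.31.255.255)
  192.168.0.0/16 (192.168.0.0 - 192.168.255.255)
Private (in 172.16.0.0/12)


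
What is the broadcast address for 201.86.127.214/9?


Network: 201.0.0.0/9
Host bits = 23
Set all host bits to 1:
Broadcast: 201.127.255.255


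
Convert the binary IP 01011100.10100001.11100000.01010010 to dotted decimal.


01011100 = 92
10100001 = 161
11100000 = 224
01010010 = 82
IP: 92.161.224.82


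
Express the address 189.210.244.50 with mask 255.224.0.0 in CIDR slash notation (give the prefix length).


Binary: 11111111.11100000.00000000.00000000
Count leading 1s
Prefix: /11


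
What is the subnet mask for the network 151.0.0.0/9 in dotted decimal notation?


/9 means 9 network bits, 23 host bits
Binary: 11111111100000000000000000000000
Mask: 255.128.0.0


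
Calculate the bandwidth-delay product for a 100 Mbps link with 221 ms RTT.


BDP = bandwidth * RTT
= 100 Mbps * 221 ms
= 100 * 1e6 * 221 / 1000 bits
= 22100000 bits
= 2762500 bytes
= 2697.7539 KB
BDP = 22100000 bits (2762500 bytes)


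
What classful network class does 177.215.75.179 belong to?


First octet: 177
Binary: 10110001
10xxxxxx -> Class B (128-191)
Class B, default mask 255.255.0.0 (/16)


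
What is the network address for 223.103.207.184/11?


IP:   11011111.01100111.11001111.10111000
Mask: 11111111.11100000.00000000.00000000
AND operation:
Net:  11011111.01100000.00000000.00000000
Network: 223.96.0.0/11


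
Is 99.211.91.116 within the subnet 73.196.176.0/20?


Subnet network: 73.196.176.0
Test IP AND mask: 99.211.80.0
No, 99.211.91.116 is not in 73.196.176.0/20


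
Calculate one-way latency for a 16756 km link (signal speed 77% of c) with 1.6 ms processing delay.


Speed = 0.77 * 3e5 km/s = 231000 km/s
Propagation delay = 16756 / 231000 = 0.0725 s = 72.5368 ms
Processing delay = 1.6 ms
Total one-way latency = 74.1368 ms


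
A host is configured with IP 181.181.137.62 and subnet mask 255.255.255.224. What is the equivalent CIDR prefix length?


Binary: 11111111.11111111.11111111.11100000
Count leading 1s
Prefix: /27


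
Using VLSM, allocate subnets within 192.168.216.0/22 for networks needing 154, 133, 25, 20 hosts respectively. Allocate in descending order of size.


154 hosts -> /24 (254 usable): 192.168.216.0/24
133 hosts -> /24 (254 usable): 192.168.217.0/24
25 hosts -> /27 (30 usable): 192.168.218.0/27
20 hosts -> /27 (30 usable): 192.168.218.32/27
Allocation: 192.168.216.0/24 (154 hosts, 254 usable); 192.168.217.0/24 (133 hosts, 254 usable); 192.168.218.0/27 (25 hosts, 30 usable); 192.168.218.32/27 (20 hosts, 30 usable)


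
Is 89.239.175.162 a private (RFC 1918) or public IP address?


RFC 1918 private ranges:
  10.0.0.0/8 (10.0.0.0 - 10.255.255.255)
  172.16.0.0/12 (172.16.0.0 - 172.31.255.255)
  192.168.0.0/16 (192.168.0.0 - 192.168.255.255)
Public (not in any RFC 1918 range)


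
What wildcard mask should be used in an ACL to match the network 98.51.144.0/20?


Subnet mask: 255.255.240.0
Wildcard = 255.255.255.255 - subnet mask
255 - 255 = 0
255 - 255 = 0
255 - 240 = 15
255 - 0 = 255
Wildcard: 0.0.15.255


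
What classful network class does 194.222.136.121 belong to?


First octet: 194
Binary: 11000010
110xxxxx -> Class C (192-223)
Class C, default mask 255.255.255.0 (/24)


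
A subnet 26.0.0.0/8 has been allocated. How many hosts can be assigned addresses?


Host bits = 32 - 8 = 24
Total addresses = 2^24 = 16777216
Usable = total - 2 (network and broadcast)
Usable hosts: 16777214


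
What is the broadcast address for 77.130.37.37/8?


Network: 77.0.0.0/8
Host bits = 24
Set all host bits to 1:
Broadcast: 77.255.255.255


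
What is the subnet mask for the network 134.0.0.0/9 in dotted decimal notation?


/9 means 9 network bits, 23 host bits
Binary: 11111111100000000000000000000000
Mask: 255.128.0.0


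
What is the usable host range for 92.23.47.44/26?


Network: 92.23.47.0
Broadcast: 92.23.47.63
First usable = network + 1
Last usable = broadcast - 1
Range: 92.23.47.1 to 92.23.47.62


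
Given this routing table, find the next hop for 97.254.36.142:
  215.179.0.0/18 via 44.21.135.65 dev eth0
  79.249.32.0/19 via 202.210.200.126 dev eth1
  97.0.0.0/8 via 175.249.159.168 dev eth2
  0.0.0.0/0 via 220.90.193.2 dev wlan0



Longest prefix match for 97.254.36.142:
  /18 215.179.0.0: no
  /19 79.249.32.0: no
  /8 97.0.0.0: MATCH
  /0 0.0.0.0: MATCH
Selected: next-hop 175.249.159.168 via eth2 (matched /8)


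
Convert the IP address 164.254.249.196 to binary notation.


164 = 10100100
254 = 11111110
249 = 11111001
196 = 11000100
Binary: 10100100.11111110.11111001.11000100


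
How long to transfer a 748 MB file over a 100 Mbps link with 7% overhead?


Effective throughput = 100 * (1 - 7/100) = 93 Mbps
File size in Mb = 748 * 8 = 5984 Mb
Time = 5984 / 93
Time = 64.3441 seconds


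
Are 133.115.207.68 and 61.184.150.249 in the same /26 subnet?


Mask: 255.255.255.192
133.115.207.68 AND mask = 133.115.207.64
61.184.150.249 AND mask = 61.184.150.192
No, different subnets (133.115.207.64 vs 61.184.150.192)


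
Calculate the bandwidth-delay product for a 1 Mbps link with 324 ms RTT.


BDP = bandwidth * RTT
= 1 Mbps * 324 ms
= 1 * 1e6 * 324 / 1000 bits
= 324000 bits
= 40500 bytes
= 39.5508 KB
BDP = 324000 bits (40500 bytes)


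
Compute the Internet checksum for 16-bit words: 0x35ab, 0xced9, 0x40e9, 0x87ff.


Sum all words (with carry folding):
+ 0x35ab = 0x35ab
+ 0xced9 = 0x0485
+ 0x40e9 = 0x456e
+ 0x87ff = 0xcd6d
One's complement: ~0xcd6d
Checksum = 0x3292


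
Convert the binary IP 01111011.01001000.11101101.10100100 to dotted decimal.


01111011 = 123
01001000 = 72
11101101 = 237
10100100 = 164
IP: 123.72.237.164


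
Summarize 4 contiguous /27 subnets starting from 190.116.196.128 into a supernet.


Original prefix: /27
Number of subnets: 4 = 2^2
New prefix = 27 - 2 = 25
Supernet: 190.116.196.128/25


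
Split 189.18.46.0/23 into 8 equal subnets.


New prefix = 23 + 3 = 26
Each subnet has 64 addresses
  189.18.46.0/26
  189.18.46.64/26
  189.18.46.128/26
  189.18.46.192/26
  189.18.47.0/26
  189.18.47.64/26
  189.18.47.128/26
  189.18.47.192/26
Subnets: 189.18.46.0/26, 189.18.46.64/26, 189.18.46.128/26, 189.18.46.192/26, 189.18.47.0/26, 189.18.47.64/26, 189.18.47.128/26, 189.18.47.192/26


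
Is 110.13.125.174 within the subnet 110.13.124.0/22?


Subnet network: 110.13.124.0
Test IP AND mask: 110.13.124.0
Yes, 110.13.125.174 is in 110.13.124.0/22


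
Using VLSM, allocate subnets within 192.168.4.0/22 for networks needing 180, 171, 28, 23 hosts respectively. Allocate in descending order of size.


180 hosts -> /24 (254 usable): 192.168.4.0/24
171 hosts -> /24 (254 usable): 192.168.5.0/24
28 hosts -> /27 (30 usable): 192.168.6.0/27
23 hosts -> /27 (30 usable): 192.168.6.32/27
Allocation: 192.168.4.0/24 (180 hosts, 254 usable); 192.168.5.0/24 (171 hosts, 254 usable); 192.168.6.0/27 (28 hosts, 30 usable); 192.168.6.32/27 (23 hosts, 30 usable)
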